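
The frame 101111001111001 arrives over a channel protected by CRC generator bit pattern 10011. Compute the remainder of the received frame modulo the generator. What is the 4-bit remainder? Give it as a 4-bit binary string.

Modulo-2 division of 101111001111001 by 10011:
  pos 0: 10111 XOR 10011 = 00100
  pos 2: 10010 XOR 10011 = 00001
  pos 6: 10111 XOR 10011 = 00100
  pos 8: 10010 XOR 10011 = 00001
Remainder = 0101 (nonzero — an error is detected).

0101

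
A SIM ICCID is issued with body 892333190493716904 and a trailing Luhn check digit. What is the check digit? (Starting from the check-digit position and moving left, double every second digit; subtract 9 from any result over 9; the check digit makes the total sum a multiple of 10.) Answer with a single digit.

Partial digits right→left: 4 0 9 6 1 7 3 9 4 0 9 1 3 3 3 2 9 8
Double every second digit counting from the check-digit position (so the 1st, 3rd, 5th, ... of the partial from the right).
  doubled (with −9 where >9): 8 9 2 6 8 9 6 6 9 → sum 63
  kept as-is: 0 6 7 9 0 1 3 2 8 → sum 36
Total = 63 + 36 = 99.
Check digit = (10 − (99 mod 10)) mod 10 = 1.

1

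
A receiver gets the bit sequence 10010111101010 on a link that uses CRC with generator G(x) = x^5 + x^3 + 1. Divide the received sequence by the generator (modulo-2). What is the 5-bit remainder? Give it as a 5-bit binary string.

00000

Modulo-2 division of 10010111101010 by 101001:
  pos 0: 100101 XOR 101001 = 001100
  pos 2: 110011 XOR 101001 = 011010
  pos 3: 110101 XOR 101001 = 011100
  pos 4: 111000 XOR 101001 = 010001
  pos 5: 100011 XOR 101001 = 001010
  pos 7: 101001 XOR 101001 = 000000
Remainder = 00000 (zero — the frame passes the CRC check).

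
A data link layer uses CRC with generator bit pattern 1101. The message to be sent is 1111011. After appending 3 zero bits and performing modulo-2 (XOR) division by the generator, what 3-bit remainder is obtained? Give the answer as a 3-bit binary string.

011

Append 3 zeros: 1111011000. Divide by 1101 (XOR where the leading bit is 1):
  pos 0: 1111 XOR 1101 = 0010
  pos 2: 1001 XOR 1101 = 0100
  pos 3: 1001 XOR 1101 = 0100
  pos 4: 1000 XOR 1101 = 0101
  pos 5: 1010 XOR 1101 = 0111
  pos 6: 1110 XOR 1101 = 0011
Remainder (last 3 bits) = 011. This is the CRC / FCS.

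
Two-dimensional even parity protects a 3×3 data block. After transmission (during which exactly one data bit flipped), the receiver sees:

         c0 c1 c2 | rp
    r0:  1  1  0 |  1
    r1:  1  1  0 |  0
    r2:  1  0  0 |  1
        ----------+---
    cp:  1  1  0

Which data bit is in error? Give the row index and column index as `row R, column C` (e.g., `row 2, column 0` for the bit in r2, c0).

Recompute each row's even parity and compare to rp:
  r0: data parity 0, sent rp 1 → mismatch
  r1: data parity 0, sent rp 0 → ok
  r2: data parity 1, sent rp 1 → ok
Recompute each column's even parity and compare to cp:
  c0: data parity 1, sent cp 1 → ok
  c1: data parity 0, sent cp 1 → mismatch
  c2: data parity 0, sent cp 0 → ok
Exactly one row (r0) and one column (c1) fail → the flipped bit is at their intersection.

row 0, column 1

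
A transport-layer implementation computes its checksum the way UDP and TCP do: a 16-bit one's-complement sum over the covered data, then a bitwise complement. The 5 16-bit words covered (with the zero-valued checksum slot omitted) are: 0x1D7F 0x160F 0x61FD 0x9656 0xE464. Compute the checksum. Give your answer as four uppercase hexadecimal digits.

EFB8

One's-complement addition (fold any carry out of bit 15 back into bit 0):
  0x1D7F + 0x160F = 0x0338E
  0x338E + 0x61FD = 0x0958B
  0x958B + 0x9656 = 0x12BE1 → wrap carry → 0x2BE2
  0x2BE2 + 0xE464 = 0x11046 → wrap carry → 0x1047
One's-complement sum = 0x1047.
Checksum = ~0x1047 & 0xFFFF = 0xEFB8.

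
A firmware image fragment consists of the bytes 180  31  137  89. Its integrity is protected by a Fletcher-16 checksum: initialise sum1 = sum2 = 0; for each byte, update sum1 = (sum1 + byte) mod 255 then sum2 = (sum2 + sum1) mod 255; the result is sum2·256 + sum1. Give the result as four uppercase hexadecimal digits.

Running sums (mod 255):
  after byte 0 (180): sum1=180, sum2=180
  after byte 1 (31): sum1=211, sum2=136
  after byte 2 (137): sum1=93, sum2=229
  after byte 3 (89): sum1=182, sum2=156
Checksum = sum2·256 + sum1 = 156·256 + 182 = 40118 = 0x9CB6.

9CB6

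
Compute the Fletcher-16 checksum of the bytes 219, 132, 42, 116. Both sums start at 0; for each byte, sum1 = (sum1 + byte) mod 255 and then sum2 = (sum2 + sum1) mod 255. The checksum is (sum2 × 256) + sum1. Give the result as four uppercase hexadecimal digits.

C5FE

Running sums (mod 255):
  after byte 0 (219): sum1=219, sum2=219
  after byte 1 (132): sum1=96, sum2=60
  after byte 2 (42): sum1=138, sum2=198
  after byte 3 (116): sum1=254, sum2=197
Checksum = sum2·256 + sum1 = 197·256 + 254 = 50686 = 0xC5FE.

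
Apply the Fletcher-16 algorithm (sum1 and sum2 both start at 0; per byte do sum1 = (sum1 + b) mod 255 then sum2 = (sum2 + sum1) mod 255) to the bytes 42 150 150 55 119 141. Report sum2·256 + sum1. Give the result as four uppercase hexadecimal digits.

6A93

Running sums (mod 255):
  after byte 0 (42): sum1=42, sum2=42
  after byte 1 (150): sum1=192, sum2=234
  after byte 2 (150): sum1=87, sum2=66
  after byte 3 (55): sum1=142, sum2=208
  after byte 4 (119): sum1=6, sum2=214
  after byte 5 (141): sum1=147, sum2=106
Checksum = sum2·256 + sum1 = 106·256 + 147 = 27283 = 0x6A93.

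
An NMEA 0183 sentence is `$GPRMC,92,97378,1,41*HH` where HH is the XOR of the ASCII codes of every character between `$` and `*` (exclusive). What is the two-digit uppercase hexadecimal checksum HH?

46

XOR the ASCII codes of the payload characters:
  'G' = 0x47 → acc = 0x47
  'P' = 0x50 → acc = 0x17
  'R' = 0x52 → acc = 0x45
  'M' = 0x4D → acc = 0x08
  'C' = 0x43 → acc = 0x4B
  ',' = 0x2C → acc = 0x67
  '9' = 0x39 → acc = 0x5E
  '2' = 0x32 → acc = 0x6C
  ',' = 0x2C → acc = 0x40
  '9' = 0x39 → acc = 0x79
  '7' = 0x37 → acc = 0x4E
  '3' = 0x33 → acc = 0x7D
  '7' = 0x37 → acc = 0x4A
  '8' = 0x38 → acc = 0x72
  ',' = 0x2C → acc = 0x5E
  '1' = 0x31 → acc = 0x6F
  ',' = 0x2C → acc = 0x43
  '4' = 0x34 → acc = 0x77
  '1' = 0x31 → acc = 0x46
Checksum = 0x46.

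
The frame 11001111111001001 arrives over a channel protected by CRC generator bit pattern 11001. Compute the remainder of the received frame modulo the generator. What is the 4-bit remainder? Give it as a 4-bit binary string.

1101

Modulo-2 division of 11001111111001001 by 11001:
  pos 0: 11001 XOR 11001 = 00000
  pos 5: 11111 XOR 11001 = 00110
  pos 7: 11010 XOR 11001 = 00011
  pos 10: 11010 XOR 11001 = 00011
Remainder = 1101 (nonzero — an error is detected).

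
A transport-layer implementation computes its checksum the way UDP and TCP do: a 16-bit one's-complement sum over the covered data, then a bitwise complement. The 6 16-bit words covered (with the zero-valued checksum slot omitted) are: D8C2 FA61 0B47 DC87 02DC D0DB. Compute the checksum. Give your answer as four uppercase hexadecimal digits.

One's-complement addition (fold any carry out of bit 15 back into bit 0):
  0xD8C2 + 0xFA61 = 0x1D323 → wrap carry → 0xD324
  0xD324 + 0x0B47 = 0x0DE6B
  0xDE6B + 0xDC87 = 0x1BAF2 → wrap carry → 0xBAF3
  0xBAF3 + 0x02DC = 0x0BDCF
  0xBDCF + 0xD0DB = 0x18EAA → wrap carry → 0x8EAB
One's-complement sum = 0x8EAB.
Checksum = ~0x8EAB & 0xFFFF = 0x7154.

7154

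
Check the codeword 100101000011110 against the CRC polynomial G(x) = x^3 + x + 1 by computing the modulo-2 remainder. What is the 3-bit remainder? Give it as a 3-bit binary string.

Modulo-2 division of 100101000011110 by 1011:
  pos 0: 1001 XOR 1011 = 0010
  pos 2: 1001 XOR 1011 = 0010
  pos 4: 1000 XOR 1011 = 0011
  pos 6: 1100 XOR 1011 = 0111
  pos 7: 1111 XOR 1011 = 0100
  pos 8: 1001 XOR 1011 = 0010
  pos 10: 1011 XOR 1011 = 0000
Remainder = 000 (zero — the frame passes the CRC check).

000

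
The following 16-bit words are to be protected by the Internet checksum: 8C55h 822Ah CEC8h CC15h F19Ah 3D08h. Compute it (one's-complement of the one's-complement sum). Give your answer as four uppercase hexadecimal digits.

One's-complement addition (fold any carry out of bit 15 back into bit 0):
  0x8C55 + 0x822A = 0x10E7F → wrap carry → 0x0E80
  0x0E80 + 0xCEC8 = 0x0DD48
  0xDD48 + 0xCC15 = 0x1A95D → wrap carry → 0xA95E
  0xA95E + 0xF19A = 0x19AF8 → wrap carry → 0x9AF9
  0x9AF9 + 0x3D08 = 0x0D801
One's-complement sum = 0xD801.
Checksum = ~0xD801 & 0xFFFF = 0x27FE.

27FE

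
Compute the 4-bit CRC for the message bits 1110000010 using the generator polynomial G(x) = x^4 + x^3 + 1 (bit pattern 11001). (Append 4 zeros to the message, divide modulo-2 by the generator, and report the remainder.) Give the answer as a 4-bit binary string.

Append 4 zeros: 11100000100000. Divide by 11001 (XOR where the leading bit is 1):
  pos 0: 11100 XOR 11001 = 00101
  pos 2: 10100 XOR 11001 = 01101
  pos 3: 11010 XOR 11001 = 00011
  pos 6: 11100 XOR 11001 = 00101
  pos 8: 10100 XOR 11001 = 01101
  pos 9: 11010 XOR 11001 = 00011
Remainder (last 4 bits) = 0011. This is the CRC / FCS.

0011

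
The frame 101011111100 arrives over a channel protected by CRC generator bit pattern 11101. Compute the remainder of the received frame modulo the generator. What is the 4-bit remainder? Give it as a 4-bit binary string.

0000

Modulo-2 division of 101011111100 by 11101:
  pos 0: 10101 XOR 11101 = 01000
  pos 1: 10001 XOR 11101 = 01100
  pos 2: 11001 XOR 11101 = 00100
  pos 4: 10011 XOR 11101 = 01110
  pos 5: 11101 XOR 11101 = 00000
Remainder = 0000 (zero — the frame passes the CRC check).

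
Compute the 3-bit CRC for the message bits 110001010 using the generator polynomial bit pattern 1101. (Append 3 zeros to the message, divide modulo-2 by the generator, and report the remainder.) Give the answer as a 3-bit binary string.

011

Append 3 zeros: 110001010000. Divide by 1101 (XOR where the leading bit is 1):
  pos 0: 1100 XOR 1101 = 0001
  pos 3: 1010 XOR 1101 = 0111
  pos 4: 1111 XOR 1101 = 0010
  pos 6: 1000 XOR 1101 = 0101
  pos 7: 1010 XOR 1101 = 0111
  pos 8: 1110 XOR 1101 = 0011
Remainder (last 3 bits) = 011. This is the CRC / FCS.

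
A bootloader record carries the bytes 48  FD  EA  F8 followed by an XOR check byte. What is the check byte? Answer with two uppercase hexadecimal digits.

XOR the bytes together:
  start with 0x48
  0x48 ⊕ 0xFD = 0xB5
  0xB5 ⊕ 0xEA = 0x5F
  0x5F ⊕ 0xF8 = 0xA7

A7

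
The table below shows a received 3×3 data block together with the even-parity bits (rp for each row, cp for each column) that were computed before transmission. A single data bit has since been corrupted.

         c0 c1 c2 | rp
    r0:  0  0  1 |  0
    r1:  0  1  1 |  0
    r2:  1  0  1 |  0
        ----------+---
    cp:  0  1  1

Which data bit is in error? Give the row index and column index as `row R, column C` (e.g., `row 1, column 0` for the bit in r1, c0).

Recompute each row's even parity and compare to rp:
  r0: data parity 1, sent rp 0 → mismatch
  r1: data parity 0, sent rp 0 → ok
  r2: data parity 0, sent rp 0 → ok
Recompute each column's even parity and compare to cp:
  c0: data parity 1, sent cp 0 → mismatch
  c1: data parity 1, sent cp 1 → ok
  c2: data parity 1, sent cp 1 → ok
Exactly one row (r0) and one column (c0) fail → the flipped bit is at their intersection.

row 0, column 0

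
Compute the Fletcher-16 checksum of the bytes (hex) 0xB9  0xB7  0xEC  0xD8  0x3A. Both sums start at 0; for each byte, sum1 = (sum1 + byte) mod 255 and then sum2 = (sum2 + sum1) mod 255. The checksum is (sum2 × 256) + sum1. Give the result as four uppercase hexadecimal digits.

3271

Running sums (mod 255):
  after byte 0 (0xB9): sum1=185, sum2=185
  after byte 1 (0xB7): sum1=113, sum2=43
  after byte 2 (0xEC): sum1=94, sum2=137
  after byte 3 (0xD8): sum1=55, sum2=192
  after byte 4 (0x3A): sum1=113, sum2=50
Checksum = sum2·256 + sum1 = 50·256 + 113 = 12913 = 0x3271.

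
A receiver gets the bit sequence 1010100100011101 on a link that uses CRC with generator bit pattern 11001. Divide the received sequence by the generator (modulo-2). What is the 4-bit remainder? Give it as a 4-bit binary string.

0000

Modulo-2 division of 1010100100011101 by 11001:
  pos 0: 10101 XOR 11001 = 01100
  pos 1: 11000 XOR 11001 = 00001
  pos 5: 10100 XOR 11001 = 01101
  pos 6: 11010 XOR 11001 = 00011
  pos 9: 11111 XOR 11001 = 00110
  pos 11: 11001 XOR 11001 = 00000
Remainder = 0000 (zero — the frame passes the CRC check).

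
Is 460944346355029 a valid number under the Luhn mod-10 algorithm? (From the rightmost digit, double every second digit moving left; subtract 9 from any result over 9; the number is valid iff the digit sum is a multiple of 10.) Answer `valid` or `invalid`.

From the right, keep odd positions and double even positions (subtract 9 from any doubled value over 9):
  doubled (positions 2,4,...): 4 1 6 8 8 9 3 → sum 39
  kept (positions 1,3,...): 9 0 5 6 3 4 0 4 → sum 31
Total = 70.
70 mod 10 = 0, so the number is valid.

valid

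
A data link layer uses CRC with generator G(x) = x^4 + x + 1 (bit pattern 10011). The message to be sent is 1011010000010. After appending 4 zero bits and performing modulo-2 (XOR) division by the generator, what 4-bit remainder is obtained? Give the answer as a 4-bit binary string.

Append 4 zeros: 10110100000100000. Divide by 10011 (XOR where the leading bit is 1):
  pos 0: 10110 XOR 10011 = 00101
  pos 2: 10110 XOR 10011 = 00101
  pos 4: 10100 XOR 10011 = 00111
  pos 6: 11100 XOR 10011 = 01111
  pos 7: 11111 XOR 10011 = 01100
  pos 8: 11000 XOR 10011 = 01011
  pos 9: 10110 XOR 10011 = 00101
  pos 11: 10100 XOR 10011 = 00111
Remainder (last 4 bits) = 1110. This is the CRC / FCS.

1110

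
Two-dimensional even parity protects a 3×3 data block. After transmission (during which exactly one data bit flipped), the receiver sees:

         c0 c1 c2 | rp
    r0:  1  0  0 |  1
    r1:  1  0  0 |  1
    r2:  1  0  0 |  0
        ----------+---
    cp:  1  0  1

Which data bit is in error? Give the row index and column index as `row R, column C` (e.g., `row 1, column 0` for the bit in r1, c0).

Recompute each row's even parity and compare to rp:
  r0: data parity 1, sent rp 1 → ok
  r1: data parity 1, sent rp 1 → ok
  r2: data parity 1, sent rp 0 → mismatch
Recompute each column's even parity and compare to cp:
  c0: data parity 1, sent cp 1 → ok
  c1: data parity 0, sent cp 0 → ok
  c2: data parity 0, sent cp 1 → mismatch
Exactly one row (r2) and one column (c2) fail → the flipped bit is at their intersection.

row 2, column 2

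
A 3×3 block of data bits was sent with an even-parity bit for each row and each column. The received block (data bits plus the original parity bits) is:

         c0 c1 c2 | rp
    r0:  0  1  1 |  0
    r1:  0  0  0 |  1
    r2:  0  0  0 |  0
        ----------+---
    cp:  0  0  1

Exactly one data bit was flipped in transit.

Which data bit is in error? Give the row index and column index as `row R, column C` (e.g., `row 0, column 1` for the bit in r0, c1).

Recompute each row's even parity and compare to rp:
  r0: data parity 0, sent rp 0 → ok
  r1: data parity 0, sent rp 1 → mismatch
  r2: data parity 0, sent rp 0 → ok
Recompute each column's even parity and compare to cp:
  c0: data parity 0, sent cp 0 → ok
  c1: data parity 1, sent cp 0 → mismatch
  c2: data parity 1, sent cp 1 → ok
Exactly one row (r1) and one column (c1) fail → the flipped bit is at their intersection.

row 1, column 1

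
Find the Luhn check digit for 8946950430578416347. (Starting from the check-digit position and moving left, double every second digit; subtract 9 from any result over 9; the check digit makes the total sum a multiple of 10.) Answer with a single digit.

4

Partial digits right→left: 7 4 3 6 1 4 8 7 5 0 3 4 0 5 9 6 4 9 8
Double every second digit counting from the check-digit position (so the 1st, 3rd, 5th, ... of the partial from the right).
  doubled (with −9 where >9): 5 6 2 7 1 6 0 9 8 7 → sum 51
  kept as-is: 4 6 4 7 0 4 5 6 9 → sum 45
Total = 51 + 45 = 96.
Check digit = (10 − (96 mod 10)) mod 10 = 4.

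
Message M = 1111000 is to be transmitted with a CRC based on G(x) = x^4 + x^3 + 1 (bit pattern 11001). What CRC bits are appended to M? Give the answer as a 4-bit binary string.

0110

Append 4 zeros: 11110000000. Divide by 11001 (XOR where the leading bit is 1):
  pos 0: 11110 XOR 11001 = 00111
  pos 2: 11100 XOR 11001 = 00101
  pos 4: 10100 XOR 11001 = 01101
  pos 5: 11010 XOR 11001 = 00011
Remainder (last 4 bits) = 0110. This is the CRC / FCS.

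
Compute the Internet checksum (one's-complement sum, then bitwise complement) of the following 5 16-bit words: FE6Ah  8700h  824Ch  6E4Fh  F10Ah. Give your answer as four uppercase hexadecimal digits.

One's-complement addition (fold any carry out of bit 15 back into bit 0):
  0xFE6A + 0x8700 = 0x1856A → wrap carry → 0x856B
  0x856B + 0x824C = 0x107B7 → wrap carry → 0x07B8
  0x07B8 + 0x6E4F = 0x07607
  0x7607 + 0xF10A = 0x16711 → wrap carry → 0x6712
One's-complement sum = 0x6712.
Checksum = ~0x6712 & 0xFFFF = 0x98ED.

98ED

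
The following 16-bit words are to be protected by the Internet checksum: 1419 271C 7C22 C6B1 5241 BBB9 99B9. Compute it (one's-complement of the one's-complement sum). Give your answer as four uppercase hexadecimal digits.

One's-complement addition (fold any carry out of bit 15 back into bit 0):
  0x1419 + 0x271C = 0x03B35
  0x3B35 + 0x7C22 = 0x0B757
  0xB757 + 0xC6B1 = 0x17E08 → wrap carry → 0x7E09
  0x7E09 + 0x5241 = 0x0D04A
  0xD04A + 0xBBB9 = 0x18C03 → wrap carry → 0x8C04
  0x8C04 + 0x99B9 = 0x125BD → wrap carry → 0x25BE
One's-complement sum = 0x25BE.
Checksum = ~0x25BE & 0xFFFF = 0xDA41.

DA41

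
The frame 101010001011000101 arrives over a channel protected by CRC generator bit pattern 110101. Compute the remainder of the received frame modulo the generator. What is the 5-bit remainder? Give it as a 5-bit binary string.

Modulo-2 division of 101010001011000101 by 110101:
  pos 0: 101010 XOR 110101 = 011111
  pos 1: 111110 XOR 110101 = 001011
  pos 3: 101101 XOR 110101 = 011000
  pos 4: 110000 XOR 110101 = 000101
  pos 7: 101110 XOR 110101 = 011011
  pos 8: 110110 XOR 110101 = 000011
  pos 12: 110101 XOR 110101 = 000000
Remainder = 00000 (zero — the frame passes the CRC check).

00000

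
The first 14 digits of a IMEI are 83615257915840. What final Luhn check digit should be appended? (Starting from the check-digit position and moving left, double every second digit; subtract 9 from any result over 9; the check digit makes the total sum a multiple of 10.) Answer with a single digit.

2

Partial digits right→left: 0 4 8 5 1 9 7 5 2 5 1 6 3 8
Double every second digit counting from the check-digit position (so the 1st, 3rd, 5th, ... of the partial from the right).
  doubled (with −9 where >9): 0 7 2 5 4 2 6 → sum 26
  kept as-is: 4 5 9 5 5 6 8 → sum 42
Total = 26 + 42 = 68.
Check digit = (10 − (68 mod 10)) mod 10 = 2.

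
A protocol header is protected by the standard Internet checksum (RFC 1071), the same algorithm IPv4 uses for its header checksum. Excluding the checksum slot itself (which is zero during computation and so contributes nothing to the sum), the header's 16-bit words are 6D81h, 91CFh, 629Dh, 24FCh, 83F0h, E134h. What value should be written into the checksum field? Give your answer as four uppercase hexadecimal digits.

13F0

One's-complement addition (fold any carry out of bit 15 back into bit 0):
  0x6D81 + 0x91CF = 0x0FF50
  0xFF50 + 0x629D = 0x161ED → wrap carry → 0x61EE
  0x61EE + 0x24FC = 0x086EA
  0x86EA + 0x83F0 = 0x10ADA → wrap carry → 0x0ADB
  0x0ADB + 0xE134 = 0x0EC0F
One's-complement sum = 0xEC0F.
Checksum = ~0xEC0F & 0xFFFF = 0x13F0.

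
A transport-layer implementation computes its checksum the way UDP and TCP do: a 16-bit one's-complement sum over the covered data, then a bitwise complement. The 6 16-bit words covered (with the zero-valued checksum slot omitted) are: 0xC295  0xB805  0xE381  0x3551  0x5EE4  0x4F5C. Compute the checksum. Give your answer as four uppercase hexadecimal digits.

BE50

One's-complement addition (fold any carry out of bit 15 back into bit 0):
  0xC295 + 0xB805 = 0x17A9A → wrap carry → 0x7A9B
  0x7A9B + 0xE381 = 0x15E1C → wrap carry → 0x5E1D
  0x5E1D + 0x3551 = 0x0936E
  0x936E + 0x5EE4 = 0x0F252
  0xF252 + 0x4F5C = 0x141AE → wrap carry → 0x41AF
One's-complement sum = 0x41AF.
Checksum = ~0x41AF & 0xFFFF = 0xBE50.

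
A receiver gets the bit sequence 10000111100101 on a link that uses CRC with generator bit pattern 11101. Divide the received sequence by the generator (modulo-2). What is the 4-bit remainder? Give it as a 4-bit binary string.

Modulo-2 division of 10000111100101 by 11101:
  pos 0: 10000 XOR 11101 = 01101
  pos 1: 11011 XOR 11101 = 00110
  pos 3: 11011 XOR 11101 = 00110
  pos 5: 11010 XOR 11101 = 00111
  pos 7: 11101 XOR 11101 = 00000
Remainder = 0001 (nonzero — an error is detected).

0001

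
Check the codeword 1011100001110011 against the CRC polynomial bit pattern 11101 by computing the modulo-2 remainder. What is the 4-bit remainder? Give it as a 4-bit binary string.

0001

Modulo-2 division of 1011100001110011 by 11101:
  pos 0: 10111 XOR 11101 = 01010
  pos 1: 10100 XOR 11101 = 01001
  pos 2: 10010 XOR 11101 = 01111
  pos 3: 11110 XOR 11101 = 00011
  pos 6: 11011 XOR 11101 = 00110
  pos 8: 11010 XOR 11101 = 00111
  pos 10: 11101 XOR 11101 = 00000
Remainder = 0001 (nonzero — an error is detected).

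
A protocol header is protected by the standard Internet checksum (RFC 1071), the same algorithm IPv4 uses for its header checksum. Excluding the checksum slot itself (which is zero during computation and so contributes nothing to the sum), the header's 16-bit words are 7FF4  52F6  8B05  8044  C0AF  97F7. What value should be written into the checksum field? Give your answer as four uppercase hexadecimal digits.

C923

One's-complement addition (fold any carry out of bit 15 back into bit 0):
  0x7FF4 + 0x52F6 = 0x0D2EA
  0xD2EA + 0x8B05 = 0x15DEF → wrap carry → 0x5DF0
  0x5DF0 + 0x8044 = 0x0DE34
  0xDE34 + 0xC0AF = 0x19EE3 → wrap carry → 0x9EE4
  0x9EE4 + 0x97F7 = 0x136DB → wrap carry → 0x36DC
One's-complement sum = 0x36DC.
Checksum = ~0x36DC & 0xFFFF = 0xC923.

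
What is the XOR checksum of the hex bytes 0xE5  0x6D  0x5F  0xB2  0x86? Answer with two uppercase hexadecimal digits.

E3

XOR the bytes together:
  start with 0xE5
  0xE5 ⊕ 0x6D = 0x88
  0x88 ⊕ 0x5F = 0xD7
  0xD7 ⊕ 0xB2 = 0x65
  0x65 ⊕ 0x86 = 0xE3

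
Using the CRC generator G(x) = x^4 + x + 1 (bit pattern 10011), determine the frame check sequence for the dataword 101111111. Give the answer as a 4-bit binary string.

Append 4 zeros: 1011111110000. Divide by 10011 (XOR where the leading bit is 1):
  pos 0: 10111 XOR 10011 = 00100
  pos 2: 10011 XOR 10011 = 00000
  pos 7: 11000 XOR 10011 = 01011
  pos 8: 10110 XOR 10011 = 00101
Remainder (last 4 bits) = 0101. This is the CRC / FCS.

0101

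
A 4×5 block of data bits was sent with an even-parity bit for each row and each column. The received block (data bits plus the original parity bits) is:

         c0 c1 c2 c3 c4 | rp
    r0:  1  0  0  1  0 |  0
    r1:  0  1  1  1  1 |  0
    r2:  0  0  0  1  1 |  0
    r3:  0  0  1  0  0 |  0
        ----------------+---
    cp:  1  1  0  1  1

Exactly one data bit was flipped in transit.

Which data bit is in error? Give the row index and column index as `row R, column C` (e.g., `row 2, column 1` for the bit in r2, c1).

Recompute each row's even parity and compare to rp:
  r0: data parity 0, sent rp 0 → ok
  r1: data parity 0, sent rp 0 → ok
  r2: data parity 0, sent rp 0 → ok
  r3: data parity 1, sent rp 0 → mismatch
Recompute each column's even parity and compare to cp:
  c0: data parity 1, sent cp 1 → ok
  c1: data parity 1, sent cp 1 → ok
  c2: data parity 0, sent cp 0 → ok
  c3: data parity 1, sent cp 1 → ok
  c4: data parity 0, sent cp 1 → mismatch
Exactly one row (r3) and one column (c4) fail → the flipped bit is at their intersection.

row 3, column 4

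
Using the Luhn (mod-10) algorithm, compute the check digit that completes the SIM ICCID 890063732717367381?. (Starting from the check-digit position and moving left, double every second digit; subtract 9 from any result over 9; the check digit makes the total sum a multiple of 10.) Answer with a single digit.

Partial digits right→left: 1 8 3 7 6 3 7 1 7 2 3 7 3 6 0 0 9 8
Double every second digit counting from the check-digit position (so the 1st, 3rd, 5th, ... of the partial from the right).
  doubled (with −9 where >9): 2 6 3 5 5 6 6 0 9 → sum 42
  kept as-is: 8 7 3 1 2 7 6 0 8 → sum 42
Total = 42 + 42 = 84.
Check digit = (10 − (84 mod 10)) mod 10 = 6.

6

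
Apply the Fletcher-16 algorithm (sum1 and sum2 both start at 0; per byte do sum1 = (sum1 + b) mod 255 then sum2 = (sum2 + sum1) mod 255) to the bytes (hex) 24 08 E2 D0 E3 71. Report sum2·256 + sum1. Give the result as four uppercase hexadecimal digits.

3835

Running sums (mod 255):
  after byte 0 (24): sum1=36, sum2=36
  after byte 1 (08): sum1=44, sum2=80
  after byte 2 (E2): sum1=15, sum2=95
  after byte 3 (D0): sum1=223, sum2=63
  after byte 4 (E3): sum1=195, sum2=3
  after byte 5 (71): sum1=53, sum2=56
Checksum = sum2·256 + sum1 = 56·256 + 53 = 14389 = 0x3835.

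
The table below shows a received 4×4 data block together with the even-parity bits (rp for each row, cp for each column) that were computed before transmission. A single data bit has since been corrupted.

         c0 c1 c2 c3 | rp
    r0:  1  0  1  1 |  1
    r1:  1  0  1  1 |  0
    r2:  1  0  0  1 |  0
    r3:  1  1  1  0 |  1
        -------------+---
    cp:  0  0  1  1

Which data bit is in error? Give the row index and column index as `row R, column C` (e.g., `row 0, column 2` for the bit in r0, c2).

Recompute each row's even parity and compare to rp:
  r0: data parity 1, sent rp 1 → ok
  r1: data parity 1, sent rp 0 → mismatch
  r2: data parity 0, sent rp 0 → ok
  r3: data parity 1, sent rp 1 → ok
Recompute each column's even parity and compare to cp:
  c0: data parity 0, sent cp 0 → ok
  c1: data parity 1, sent cp 0 → mismatch
  c2: data parity 1, sent cp 1 → ok
  c3: data parity 1, sent cp 1 → ok
Exactly one row (r1) and one column (c1) fail → the flipped bit is at their intersection.

row 1, column 1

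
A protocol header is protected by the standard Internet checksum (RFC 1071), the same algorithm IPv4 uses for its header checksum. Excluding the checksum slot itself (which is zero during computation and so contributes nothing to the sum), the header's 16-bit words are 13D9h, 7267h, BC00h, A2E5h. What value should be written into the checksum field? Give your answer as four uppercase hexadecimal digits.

1AD9

One's-complement addition (fold any carry out of bit 15 back into bit 0):
  0x13D9 + 0x7267 = 0x08640
  0x8640 + 0xBC00 = 0x14240 → wrap carry → 0x4241
  0x4241 + 0xA2E5 = 0x0E526
One's-complement sum = 0xE526.
Checksum = ~0xE526 & 0xFFFF = 0x1AD9.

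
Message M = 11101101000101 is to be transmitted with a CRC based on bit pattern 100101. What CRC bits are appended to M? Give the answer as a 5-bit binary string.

11100

Append 5 zeros: 1110110100010100000. Divide by 100101 (XOR where the leading bit is 1):
  pos 0: 111011 XOR 100101 = 011110
  pos 1: 111100 XOR 100101 = 011001
  pos 2: 110011 XOR 100101 = 010110
  pos 3: 101100 XOR 100101 = 001001
  pos 5: 100100 XOR 100101 = 000001
  pos 10: 110100 XOR 100101 = 010001
  pos 11: 100010 XOR 100101 = 000111
Remainder (last 5 bits) = 11100. This is the CRC / FCS.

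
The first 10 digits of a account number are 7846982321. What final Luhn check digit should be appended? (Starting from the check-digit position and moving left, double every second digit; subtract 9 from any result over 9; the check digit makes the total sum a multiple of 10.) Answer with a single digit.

1

Partial digits right→left: 1 2 3 2 8 9 6 4 8 7
Double every second digit counting from the check-digit position (so the 1st, 3rd, 5th, ... of the partial from the right).
  doubled (with −9 where >9): 2 6 7 3 7 → sum 25
  kept as-is: 2 2 9 4 7 → sum 24
Total = 25 + 24 = 49.
Check digit = (10 − (49 mod 10)) mod 10 = 1.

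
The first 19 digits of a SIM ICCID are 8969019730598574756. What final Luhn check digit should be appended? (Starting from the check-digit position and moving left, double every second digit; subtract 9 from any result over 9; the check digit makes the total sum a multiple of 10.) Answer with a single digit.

Partial digits right→left: 6 5 7 4 7 5 8 9 5 0 3 7 9 1 0 9 6 9 8
Double every second digit counting from the check-digit position (so the 1st, 3rd, 5th, ... of the partial from the right).
  doubled (with −9 where >9): 3 5 5 7 1 6 9 0 3 7 → sum 46
  kept as-is: 5 4 5 9 0 7 1 9 9 → sum 49
Total = 46 + 49 = 95.
Check digit = (10 − (95 mod 10)) mod 10 = 5.

5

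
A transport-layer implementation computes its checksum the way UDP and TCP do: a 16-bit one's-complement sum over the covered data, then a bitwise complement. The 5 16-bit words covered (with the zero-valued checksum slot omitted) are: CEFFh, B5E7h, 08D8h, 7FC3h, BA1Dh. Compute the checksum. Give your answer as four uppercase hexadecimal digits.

385F

One's-complement addition (fold any carry out of bit 15 back into bit 0):
  0xCEFF + 0xB5E7 = 0x184E6 → wrap carry → 0x84E7
  0x84E7 + 0x08D8 = 0x08DBF
  0x8DBF + 0x7FC3 = 0x10D82 → wrap carry → 0x0D83
  0x0D83 + 0xBA1D = 0x0C7A0
One's-complement sum = 0xC7A0.
Checksum = ~0xC7A0 & 0xFFFF = 0x385F.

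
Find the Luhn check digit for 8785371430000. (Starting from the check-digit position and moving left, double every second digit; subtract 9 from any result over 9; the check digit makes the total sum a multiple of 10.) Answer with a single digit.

Partial digits right→left: 0 0 0 0 3 4 1 7 3 5 8 7 8
Double every second digit counting from the check-digit position (so the 1st, 3rd, 5th, ... of the partial from the right).
  doubled (with −9 where >9): 0 0 6 2 6 7 7 → sum 28
  kept as-is: 0 0 4 7 5 7 → sum 23
Total = 28 + 23 = 51.
Check digit = (10 − (51 mod 10)) mod 10 = 9.

9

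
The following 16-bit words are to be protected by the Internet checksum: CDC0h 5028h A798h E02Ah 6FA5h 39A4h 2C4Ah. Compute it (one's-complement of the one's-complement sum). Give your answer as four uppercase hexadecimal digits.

84BF

One's-complement addition (fold any carry out of bit 15 back into bit 0):
  0xCDC0 + 0x5028 = 0x11DE8 → wrap carry → 0x1DE9
  0x1DE9 + 0xA798 = 0x0C581
  0xC581 + 0xE02A = 0x1A5AB → wrap carry → 0xA5AC
  0xA5AC + 0x6FA5 = 0x11551 → wrap carry → 0x1552
  0x1552 + 0x39A4 = 0x04EF6
  0x4EF6 + 0x2C4A = 0x07B40
One's-complement sum = 0x7B40.
Checksum = ~0x7B40 & 0xFFFF = 0x84BF.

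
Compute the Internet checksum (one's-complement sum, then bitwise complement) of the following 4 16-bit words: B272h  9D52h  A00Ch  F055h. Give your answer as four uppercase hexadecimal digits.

One's-complement addition (fold any carry out of bit 15 back into bit 0):
  0xB272 + 0x9D52 = 0x14FC4 → wrap carry → 0x4FC5
  0x4FC5 + 0xA00C = 0x0EFD1
  0xEFD1 + 0xF055 = 0x1E026 → wrap carry → 0xE027
One's-complement sum = 0xE027.
Checksum = ~0xE027 & 0xFFFF = 0x1FD8.

1FD8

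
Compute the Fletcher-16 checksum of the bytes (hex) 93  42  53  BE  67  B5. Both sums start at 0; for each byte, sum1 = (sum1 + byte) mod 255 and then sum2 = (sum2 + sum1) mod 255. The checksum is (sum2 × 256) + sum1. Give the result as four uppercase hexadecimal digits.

Running sums (mod 255):
  after byte 0 (93): sum1=147, sum2=147
  after byte 1 (42): sum1=213, sum2=105
  after byte 2 (53): sum1=41, sum2=146
  after byte 3 (BE): sum1=231, sum2=122
  after byte 4 (67): sum1=79, sum2=201
  after byte 5 (B5): sum1=5, sum2=206
Checksum = sum2·256 + sum1 = 206·256 + 5 = 52741 = 0xCE05.

CE05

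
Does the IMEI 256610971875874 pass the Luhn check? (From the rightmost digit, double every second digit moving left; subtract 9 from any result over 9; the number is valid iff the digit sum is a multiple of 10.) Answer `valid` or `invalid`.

valid

From the right, keep odd positions and double even positions (subtract 9 from any doubled value over 9):
  doubled (positions 2,4,...): 5 1 7 5 0 3 1 → sum 22
  kept (positions 1,3,...): 4 8 7 1 9 1 6 2 → sum 38
Total = 60.
60 mod 10 = 0, so the number is valid.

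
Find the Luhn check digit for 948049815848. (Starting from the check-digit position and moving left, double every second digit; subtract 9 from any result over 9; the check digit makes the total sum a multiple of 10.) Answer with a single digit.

Partial digits right→left: 8 4 8 5 1 8 9 4 0 8 4 9
Double every second digit counting from the check-digit position (so the 1st, 3rd, 5th, ... of the partial from the right).
  doubled (with −9 where >9): 7 7 2 9 0 8 → sum 33
  kept as-is: 4 5 8 4 8 9 → sum 38
Total = 33 + 38 = 71.
Check digit = (10 − (71 mod 10)) mod 10 = 9.

9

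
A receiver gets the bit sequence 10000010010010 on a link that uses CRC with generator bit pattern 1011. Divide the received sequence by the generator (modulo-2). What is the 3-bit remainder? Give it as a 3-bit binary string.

Modulo-2 division of 10000010010010 by 1011:
  pos 0: 1000 XOR 1011 = 0011
  pos 2: 1100 XOR 1011 = 0111
  pos 3: 1111 XOR 1011 = 0100
  pos 4: 1000 XOR 1011 = 0011
  pos 6: 1101 XOR 1011 = 0110
  pos 7: 1100 XOR 1011 = 0111
  pos 8: 1110 XOR 1011 = 0101
  pos 9: 1011 XOR 1011 = 0000
Remainder = 000 (zero — the frame passes the CRC check).

000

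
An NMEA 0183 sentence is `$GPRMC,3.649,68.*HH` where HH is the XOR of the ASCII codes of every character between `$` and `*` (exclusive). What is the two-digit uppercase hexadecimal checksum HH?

4D

XOR the ASCII codes of the payload characters:
  'G' = 0x47 → acc = 0x47
  'P' = 0x50 → acc = 0x17
  'R' = 0x52 → acc = 0x45
  'M' = 0x4D → acc = 0x08
  'C' = 0x43 → acc = 0x4B
  ',' = 0x2C → acc = 0x67
  '3' = 0x33 → acc = 0x54
  '.' = 0x2E → acc = 0x7A
  '6' = 0x36 → acc = 0x4C
  '4' = 0x34 → acc = 0x78
  '9' = 0x39 → acc = 0x41
  ',' = 0x2C → acc = 0x6D
  '6' = 0x36 → acc = 0x5B
  '8' = 0x38 → acc = 0x63
  '.' = 0x2E → acc = 0x4D
Checksum = 0x4D.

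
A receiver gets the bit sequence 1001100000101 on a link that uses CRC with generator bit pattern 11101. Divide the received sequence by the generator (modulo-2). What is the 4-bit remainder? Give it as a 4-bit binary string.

Modulo-2 division of 1001100000101 by 11101:
  pos 0: 10011 XOR 11101 = 01110
  pos 1: 11100 XOR 11101 = 00001
  pos 5: 10000 XOR 11101 = 01101
  pos 6: 11011 XOR 11101 = 00110
  pos 8: 11001 XOR 11101 = 00100
Remainder = 0100 (nonzero — an error is detected).

0100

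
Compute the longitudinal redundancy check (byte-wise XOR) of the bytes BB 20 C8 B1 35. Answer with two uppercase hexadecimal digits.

D7

XOR the bytes together:
  start with 0xBB
  0xBB ⊕ 0x20 = 0x9B
  0x9B ⊕ 0xC8 = 0x53
  0x53 ⊕ 0xB1 = 0xE2
  0xE2 ⊕ 0x35 = 0xD7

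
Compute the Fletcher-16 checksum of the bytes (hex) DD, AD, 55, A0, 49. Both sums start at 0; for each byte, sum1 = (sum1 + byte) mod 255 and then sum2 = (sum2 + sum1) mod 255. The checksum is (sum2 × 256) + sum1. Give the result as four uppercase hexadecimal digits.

Running sums (mod 255):
  after byte 0 (DD): sum1=221, sum2=221
  after byte 1 (AD): sum1=139, sum2=105
  after byte 2 (55): sum1=224, sum2=74
  after byte 3 (A0): sum1=129, sum2=203
  after byte 4 (49): sum1=202, sum2=150
Checksum = sum2·256 + sum1 = 150·256 + 202 = 38602 = 0x96CA.

96CA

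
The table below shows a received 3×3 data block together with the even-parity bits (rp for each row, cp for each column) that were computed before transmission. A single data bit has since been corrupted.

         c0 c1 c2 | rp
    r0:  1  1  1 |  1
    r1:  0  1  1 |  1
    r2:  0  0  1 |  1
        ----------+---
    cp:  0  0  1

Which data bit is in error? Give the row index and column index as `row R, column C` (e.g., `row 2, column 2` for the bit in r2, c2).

row 1, column 0

Recompute each row's even parity and compare to rp:
  r0: data parity 1, sent rp 1 → ok
  r1: data parity 0, sent rp 1 → mismatch
  r2: data parity 1, sent rp 1 → ok
Recompute each column's even parity and compare to cp:
  c0: data parity 1, sent cp 0 → mismatch
  c1: data parity 0, sent cp 0 → ok
  c2: data parity 1, sent cp 1 → ok
Exactly one row (r1) and one column (c0) fail → the flipped bit is at their intersection.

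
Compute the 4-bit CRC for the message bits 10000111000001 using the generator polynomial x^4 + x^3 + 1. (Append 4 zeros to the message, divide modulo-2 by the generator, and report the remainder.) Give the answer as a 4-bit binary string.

Append 4 zeros: 100001110000010000. Divide by 11001 (XOR where the leading bit is 1):
  pos 0: 10000 XOR 11001 = 01001
  pos 1: 10011 XOR 11001 = 01010
  pos 2: 10101 XOR 11001 = 01100
  pos 3: 11001 XOR 11001 = 00000
  pos 13: 10000 XOR 11001 = 01001
Remainder (last 4 bits) = 1001. This is the CRC / FCS.

1001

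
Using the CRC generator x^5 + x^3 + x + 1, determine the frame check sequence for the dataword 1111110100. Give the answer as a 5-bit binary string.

10101

Append 5 zeros: 111111010000000. Divide by 101011 (XOR where the leading bit is 1):
  pos 0: 111111 XOR 101011 = 010100
  pos 1: 101000 XOR 101011 = 000011
  pos 5: 111000 XOR 101011 = 010011
  pos 6: 100110 XOR 101011 = 001101
  pos 8: 110100 XOR 101011 = 011111
  pos 9: 111110 XOR 101011 = 010101
Remainder (last 5 bits) = 10101. This is the CRC / FCS.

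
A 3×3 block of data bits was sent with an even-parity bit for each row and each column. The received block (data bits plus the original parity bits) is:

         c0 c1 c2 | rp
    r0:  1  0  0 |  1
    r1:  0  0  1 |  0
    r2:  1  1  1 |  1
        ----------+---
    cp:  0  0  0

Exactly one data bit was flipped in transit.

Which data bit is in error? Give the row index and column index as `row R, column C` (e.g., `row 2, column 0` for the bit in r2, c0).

Recompute each row's even parity and compare to rp:
  r0: data parity 1, sent rp 1 → ok
  r1: data parity 1, sent rp 0 → mismatch
  r2: data parity 1, sent rp 1 → ok
Recompute each column's even parity and compare to cp:
  c0: data parity 0, sent cp 0 → ok
  c1: data parity 1, sent cp 0 → mismatch
  c2: data parity 0, sent cp 0 → ok
Exactly one row (r1) and one column (c1) fail → the flipped bit is at their intersection.

row 1, column 1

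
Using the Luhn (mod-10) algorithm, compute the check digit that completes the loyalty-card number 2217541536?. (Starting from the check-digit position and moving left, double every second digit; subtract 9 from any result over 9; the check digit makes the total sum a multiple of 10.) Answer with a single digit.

Partial digits right→left: 6 3 5 1 4 5 7 1 2 2
Double every second digit counting from the check-digit position (so the 1st, 3rd, 5th, ... of the partial from the right).
  doubled (with −9 where >9): 3 1 8 5 4 → sum 21
  kept as-is: 3 1 5 1 2 → sum 12
Total = 21 + 12 = 33.
Check digit = (10 − (33 mod 10)) mod 10 = 7.

7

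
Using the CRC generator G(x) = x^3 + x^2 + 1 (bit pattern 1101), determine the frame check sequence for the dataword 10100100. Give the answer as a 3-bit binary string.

Append 3 zeros: 10100100000. Divide by 1101 (XOR where the leading bit is 1):
  pos 0: 1010 XOR 1101 = 0111
  pos 1: 1110 XOR 1101 = 0011
  pos 3: 1110 XOR 1101 = 0011
  pos 5: 1100 XOR 1101 = 0001
Remainder (last 3 bits) = 100. This is the CRC / FCS.

100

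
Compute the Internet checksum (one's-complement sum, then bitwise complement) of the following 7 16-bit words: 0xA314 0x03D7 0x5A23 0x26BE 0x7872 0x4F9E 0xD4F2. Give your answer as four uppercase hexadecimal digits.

3B2F

One's-complement addition (fold any carry out of bit 15 back into bit 0):
  0xA314 + 0x03D7 = 0x0A6EB
  0xA6EB + 0x5A23 = 0x1010E → wrap carry → 0x010F
  0x010F + 0x26BE = 0x027CD
  0x27CD + 0x7872 = 0x0A03F
  0xA03F + 0x4F9E = 0x0EFDD
  0xEFDD + 0xD4F2 = 0x1C4CF → wrap carry → 0xC4D0
One's-complement sum = 0xC4D0.
Checksum = ~0xC4D0 & 0xFFFF = 0x3B2F.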